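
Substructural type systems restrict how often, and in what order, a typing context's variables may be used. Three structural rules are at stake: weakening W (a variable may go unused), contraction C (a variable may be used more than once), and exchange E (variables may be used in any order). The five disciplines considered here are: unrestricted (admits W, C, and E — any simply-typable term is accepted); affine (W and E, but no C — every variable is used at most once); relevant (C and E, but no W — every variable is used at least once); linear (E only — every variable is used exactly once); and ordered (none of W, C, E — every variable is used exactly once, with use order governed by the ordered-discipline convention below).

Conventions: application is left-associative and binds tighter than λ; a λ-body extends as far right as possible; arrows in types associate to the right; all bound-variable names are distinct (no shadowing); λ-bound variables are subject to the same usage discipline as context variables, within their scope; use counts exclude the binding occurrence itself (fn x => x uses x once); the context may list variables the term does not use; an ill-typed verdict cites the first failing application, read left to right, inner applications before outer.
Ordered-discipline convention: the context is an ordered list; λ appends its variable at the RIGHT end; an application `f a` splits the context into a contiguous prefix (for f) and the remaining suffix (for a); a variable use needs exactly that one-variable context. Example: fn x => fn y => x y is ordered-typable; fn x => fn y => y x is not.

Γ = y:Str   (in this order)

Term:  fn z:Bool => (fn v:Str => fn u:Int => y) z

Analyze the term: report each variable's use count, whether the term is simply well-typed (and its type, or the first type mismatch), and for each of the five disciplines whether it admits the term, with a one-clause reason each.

counts: y: 1, z (λ-bound): 1, v (λ-bound): 0, u (λ-bound): 0
use order (left to right): y, z
typing: ill-typed: an application expects Str but receives Bool
ordered: ✗, fails simple typing
linear: ✗, a type mismatch blocks all five
affine: ✗, the type mismatch rejects it
relevant: ✗, not simply typable
unrestricted: ✗, fails simple typing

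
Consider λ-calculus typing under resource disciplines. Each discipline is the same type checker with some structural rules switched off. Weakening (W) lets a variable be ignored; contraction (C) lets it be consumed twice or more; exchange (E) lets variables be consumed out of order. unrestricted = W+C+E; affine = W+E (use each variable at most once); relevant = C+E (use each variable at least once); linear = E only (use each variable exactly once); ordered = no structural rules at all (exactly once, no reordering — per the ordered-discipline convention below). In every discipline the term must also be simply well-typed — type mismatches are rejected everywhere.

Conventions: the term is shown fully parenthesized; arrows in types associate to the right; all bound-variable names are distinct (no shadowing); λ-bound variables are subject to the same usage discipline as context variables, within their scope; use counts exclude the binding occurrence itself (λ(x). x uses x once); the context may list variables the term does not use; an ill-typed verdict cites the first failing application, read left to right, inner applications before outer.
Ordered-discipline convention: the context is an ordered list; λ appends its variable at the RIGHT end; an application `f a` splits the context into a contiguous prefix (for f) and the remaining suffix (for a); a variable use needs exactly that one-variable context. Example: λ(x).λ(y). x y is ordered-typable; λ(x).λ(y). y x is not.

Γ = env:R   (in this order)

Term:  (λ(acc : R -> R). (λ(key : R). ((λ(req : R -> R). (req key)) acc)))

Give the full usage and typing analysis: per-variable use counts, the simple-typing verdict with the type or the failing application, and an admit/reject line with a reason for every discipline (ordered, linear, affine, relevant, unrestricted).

use counts: env: 0; acc (bound): 1; key (bound): 1; req (bound): 1
order of uses: req, key, acc
typing: the term checks, with type (R -> R) -> R -> R
ordered ✗ (needs weakening: env unused)
linear ✗ (needs weakening: env unused)
affine ✓ (at most one use each (env, acc, key, req))
relevant ✗ (needs weakening: env unused)
unrestricted ✓ (simply typable at (R -> R) -> R -> R; W, C, E all held)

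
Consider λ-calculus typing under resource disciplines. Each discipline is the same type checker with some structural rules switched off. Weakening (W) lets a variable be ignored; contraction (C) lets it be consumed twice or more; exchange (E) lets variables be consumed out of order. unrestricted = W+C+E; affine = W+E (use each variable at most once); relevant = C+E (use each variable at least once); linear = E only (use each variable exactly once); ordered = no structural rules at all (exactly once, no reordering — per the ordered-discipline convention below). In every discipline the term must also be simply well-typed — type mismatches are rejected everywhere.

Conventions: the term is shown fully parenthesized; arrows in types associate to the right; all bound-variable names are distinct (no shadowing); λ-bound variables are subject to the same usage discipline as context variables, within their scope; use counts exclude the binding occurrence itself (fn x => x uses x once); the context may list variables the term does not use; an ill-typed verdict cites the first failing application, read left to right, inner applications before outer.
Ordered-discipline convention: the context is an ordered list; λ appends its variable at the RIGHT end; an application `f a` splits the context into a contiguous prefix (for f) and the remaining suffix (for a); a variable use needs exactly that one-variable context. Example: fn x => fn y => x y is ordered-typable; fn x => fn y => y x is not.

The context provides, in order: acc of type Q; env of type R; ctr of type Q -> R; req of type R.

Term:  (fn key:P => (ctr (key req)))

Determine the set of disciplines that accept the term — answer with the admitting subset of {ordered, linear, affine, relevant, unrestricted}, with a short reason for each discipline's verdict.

admitted by: none
usage: acc: 0; env: 0; ctr: 1; req: 1; key (λ-bound): 1
uses in reading order: ctr, key, req
typing: ill-typed: non-arrow in function slot: P
ordered: ✗ — not simply typable
linear: ✗ — fails simple typing
affine: ✗ — a type mismatch blocks all five
relevant: ✗ — the type mismatch rejects it
unrestricted: ✗ — not simply typable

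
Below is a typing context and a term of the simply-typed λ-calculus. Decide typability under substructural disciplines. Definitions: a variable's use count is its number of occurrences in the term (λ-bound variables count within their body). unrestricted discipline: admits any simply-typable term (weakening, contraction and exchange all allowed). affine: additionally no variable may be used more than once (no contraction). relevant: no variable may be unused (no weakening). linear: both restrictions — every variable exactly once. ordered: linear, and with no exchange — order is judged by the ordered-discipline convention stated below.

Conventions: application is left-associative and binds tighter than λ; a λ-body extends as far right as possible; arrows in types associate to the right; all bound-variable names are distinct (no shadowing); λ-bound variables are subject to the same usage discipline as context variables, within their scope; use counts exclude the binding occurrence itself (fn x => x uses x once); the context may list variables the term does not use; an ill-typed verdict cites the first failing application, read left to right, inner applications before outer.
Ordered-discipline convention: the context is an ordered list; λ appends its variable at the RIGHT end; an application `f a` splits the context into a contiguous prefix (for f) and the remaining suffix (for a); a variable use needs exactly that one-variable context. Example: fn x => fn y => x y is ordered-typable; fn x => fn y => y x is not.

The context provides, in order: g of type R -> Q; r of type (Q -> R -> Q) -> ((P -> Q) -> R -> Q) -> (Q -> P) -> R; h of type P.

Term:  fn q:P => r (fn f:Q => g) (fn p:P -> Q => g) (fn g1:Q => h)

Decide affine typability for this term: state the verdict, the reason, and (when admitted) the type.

no — g ×2 used more than once (contraction)
usage: g=2; r=1; h=1; q (λ-bound)=0; f (λ-bound)=0; p (λ-bound)=0; g1 (λ-bound)=0
use order (left to right): r, g, g, h
typing: the term checks, with type P -> R
per-discipline verdicts: ordered ✗ | linear ✗ | affine ✗ | relevant ✗ | unrestricted ✓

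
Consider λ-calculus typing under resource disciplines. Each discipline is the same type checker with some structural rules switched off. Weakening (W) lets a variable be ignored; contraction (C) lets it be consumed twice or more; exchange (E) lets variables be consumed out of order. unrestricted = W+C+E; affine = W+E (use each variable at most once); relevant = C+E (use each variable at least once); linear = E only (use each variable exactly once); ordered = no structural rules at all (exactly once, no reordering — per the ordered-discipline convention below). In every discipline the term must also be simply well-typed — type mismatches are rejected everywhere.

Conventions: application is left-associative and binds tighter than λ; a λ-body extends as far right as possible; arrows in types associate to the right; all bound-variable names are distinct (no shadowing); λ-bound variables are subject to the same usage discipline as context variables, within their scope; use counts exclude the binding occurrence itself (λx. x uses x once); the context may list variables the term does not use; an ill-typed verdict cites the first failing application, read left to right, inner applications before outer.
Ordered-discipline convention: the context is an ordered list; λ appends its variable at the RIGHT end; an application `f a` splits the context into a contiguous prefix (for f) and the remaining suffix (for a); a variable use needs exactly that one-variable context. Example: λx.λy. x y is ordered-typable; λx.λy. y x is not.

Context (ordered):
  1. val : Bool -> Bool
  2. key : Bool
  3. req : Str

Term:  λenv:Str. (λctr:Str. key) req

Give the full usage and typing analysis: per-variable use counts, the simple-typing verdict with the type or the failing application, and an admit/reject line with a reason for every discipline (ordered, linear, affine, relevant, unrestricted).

use counts: val: 0×, key: 1×, req: 1×, env (bound): 0×, ctr (bound): 0×
order of uses: key, req
typing: well-typed — term : Str -> Bool
ordered: ✗ — val, env, ctr left unused
linear: ✗ — val, env, ctr left unused
affine: ✓ — val, key, req, env, ctr: no repeats, contraction unneeded
relevant: ✗ — val, env, ctr left unused
unrestricted: ✓ — well-typed at Str -> Bool; no restrictions here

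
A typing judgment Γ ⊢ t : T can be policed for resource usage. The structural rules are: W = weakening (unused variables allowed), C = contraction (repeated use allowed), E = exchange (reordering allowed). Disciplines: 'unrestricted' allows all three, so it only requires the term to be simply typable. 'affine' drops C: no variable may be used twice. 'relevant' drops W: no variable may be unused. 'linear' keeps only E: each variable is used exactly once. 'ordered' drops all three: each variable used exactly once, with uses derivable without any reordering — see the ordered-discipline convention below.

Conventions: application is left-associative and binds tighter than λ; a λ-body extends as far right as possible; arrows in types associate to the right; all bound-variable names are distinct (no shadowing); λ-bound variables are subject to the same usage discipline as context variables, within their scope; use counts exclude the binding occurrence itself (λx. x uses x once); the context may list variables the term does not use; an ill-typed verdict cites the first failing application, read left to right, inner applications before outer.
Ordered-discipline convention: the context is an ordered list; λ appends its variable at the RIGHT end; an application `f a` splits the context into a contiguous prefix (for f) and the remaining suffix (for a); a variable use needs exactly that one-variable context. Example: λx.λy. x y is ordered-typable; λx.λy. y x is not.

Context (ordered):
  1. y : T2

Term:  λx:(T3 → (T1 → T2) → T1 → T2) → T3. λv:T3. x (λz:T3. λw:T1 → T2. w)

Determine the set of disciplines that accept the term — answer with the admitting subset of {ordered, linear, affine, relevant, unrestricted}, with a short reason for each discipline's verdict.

admitted by: affine, unrestricted
usage: y: 0; x (bound): 1; v (bound): 0; z (bound): 0; w (bound): 1
use order (left to right): x, w
typing: ✓ — ((T3 → (T1 → T2) → T1 → T2) → T3) → T3 → T3
ordered ✗ (y, v, z never used (weakening))
linear ✗ (y, v, z never used (weakening))
affine ✓ (at most one use each (y, x, v, z, w))
relevant ✗ (y, v, z never used (weakening))
unrestricted ✓ (type-checks (((T3 → (T1 → T2) → T1 → T2) → T3) → T3 → T3) and nothing is barred)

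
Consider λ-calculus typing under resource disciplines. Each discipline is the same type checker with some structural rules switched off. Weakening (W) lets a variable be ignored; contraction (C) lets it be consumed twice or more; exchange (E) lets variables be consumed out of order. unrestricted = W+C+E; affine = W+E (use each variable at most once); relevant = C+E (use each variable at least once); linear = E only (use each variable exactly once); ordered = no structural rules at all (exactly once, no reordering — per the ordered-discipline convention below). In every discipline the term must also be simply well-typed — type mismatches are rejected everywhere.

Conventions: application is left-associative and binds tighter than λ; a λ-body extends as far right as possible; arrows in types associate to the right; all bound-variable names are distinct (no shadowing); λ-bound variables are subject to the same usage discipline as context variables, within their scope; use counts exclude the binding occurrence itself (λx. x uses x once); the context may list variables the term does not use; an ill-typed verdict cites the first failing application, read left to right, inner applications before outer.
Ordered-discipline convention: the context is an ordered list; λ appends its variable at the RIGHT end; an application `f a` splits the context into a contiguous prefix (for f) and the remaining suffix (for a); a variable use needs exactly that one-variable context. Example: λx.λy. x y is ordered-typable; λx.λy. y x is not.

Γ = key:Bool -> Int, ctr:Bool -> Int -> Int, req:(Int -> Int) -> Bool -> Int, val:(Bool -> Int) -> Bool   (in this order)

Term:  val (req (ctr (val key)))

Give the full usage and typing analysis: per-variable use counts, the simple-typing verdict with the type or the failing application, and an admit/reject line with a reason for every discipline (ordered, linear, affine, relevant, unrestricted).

use counts: key: 1; ctr: 1; req: 1; val: 2
order of uses: val, req, ctr, val, key
typing: the term checks, with type Bool
ordered: ✗, uses contraction: val ×2
linear: ✗, uses contraction: val ×2
affine: ✗, uses contraction: val ×2
relevant: ✓, every one of key, ctr, req, val appears
unrestricted: ✓, type-checks (Bool) and nothing is barred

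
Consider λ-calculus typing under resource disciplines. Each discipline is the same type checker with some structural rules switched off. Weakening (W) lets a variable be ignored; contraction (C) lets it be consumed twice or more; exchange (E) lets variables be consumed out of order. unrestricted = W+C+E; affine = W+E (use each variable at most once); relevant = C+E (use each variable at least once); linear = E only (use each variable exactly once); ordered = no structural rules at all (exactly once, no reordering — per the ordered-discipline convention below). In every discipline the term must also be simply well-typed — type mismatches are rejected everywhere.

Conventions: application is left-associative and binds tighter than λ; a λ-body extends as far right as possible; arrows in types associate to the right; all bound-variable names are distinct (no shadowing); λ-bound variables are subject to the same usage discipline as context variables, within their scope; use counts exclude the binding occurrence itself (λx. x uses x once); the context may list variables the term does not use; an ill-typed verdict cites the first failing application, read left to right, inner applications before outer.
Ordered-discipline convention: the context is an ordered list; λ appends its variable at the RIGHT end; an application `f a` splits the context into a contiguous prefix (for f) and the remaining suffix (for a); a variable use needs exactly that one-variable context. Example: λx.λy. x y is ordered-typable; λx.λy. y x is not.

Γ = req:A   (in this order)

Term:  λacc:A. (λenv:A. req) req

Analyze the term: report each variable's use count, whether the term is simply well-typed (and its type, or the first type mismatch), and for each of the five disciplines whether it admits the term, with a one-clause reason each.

counts: req ×2, acc (λ-bound) ×0, env (λ-bound) ×0
use order (left to right): req, req
typing: ✓ — A -> A
ordered: ✗ — needs contraction — req ×2; acc, env left unused
linear: ✗ — needs contraction — req ×2; acc, env left unused
affine: ✗ — needs contraction — req ×2
relevant: ✗ — acc, env left unused
unrestricted: ✓ — well-typed at A -> A; no restrictions here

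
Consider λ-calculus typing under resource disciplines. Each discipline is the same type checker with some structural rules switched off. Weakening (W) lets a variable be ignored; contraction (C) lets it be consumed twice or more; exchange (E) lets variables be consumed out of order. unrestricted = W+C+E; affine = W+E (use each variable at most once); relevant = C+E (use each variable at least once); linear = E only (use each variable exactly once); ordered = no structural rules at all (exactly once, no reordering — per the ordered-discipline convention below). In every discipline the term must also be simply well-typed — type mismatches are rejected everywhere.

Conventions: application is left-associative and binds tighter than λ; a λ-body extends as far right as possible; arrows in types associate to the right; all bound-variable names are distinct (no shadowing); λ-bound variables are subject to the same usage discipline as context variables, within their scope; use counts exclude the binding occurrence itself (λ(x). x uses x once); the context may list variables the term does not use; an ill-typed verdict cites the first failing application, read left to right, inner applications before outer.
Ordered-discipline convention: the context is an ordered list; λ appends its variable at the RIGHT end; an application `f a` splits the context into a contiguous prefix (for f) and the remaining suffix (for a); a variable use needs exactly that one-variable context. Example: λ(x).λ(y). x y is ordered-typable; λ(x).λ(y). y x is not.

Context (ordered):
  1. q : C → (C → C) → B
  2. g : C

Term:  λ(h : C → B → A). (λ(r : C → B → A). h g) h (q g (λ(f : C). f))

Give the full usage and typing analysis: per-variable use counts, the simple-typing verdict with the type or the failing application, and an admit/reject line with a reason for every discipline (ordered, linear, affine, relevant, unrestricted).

usage: q=1; g=2; h [bound]=2; r [bound]=0; f [bound]=1
uses in reading order: h, g, h, q, g, f
typing: well-typed — term : (C → B → A) → A
ordered ✗ (needs contraction — g ×2, h ×2; needs weakening: r unused)
linear ✗ (needs contraction — g ×2, h ×2; needs weakening: r unused)
affine ✗ (needs contraction — g ×2, h ×2)
relevant ✗ (needs weakening: r unused)
unrestricted ✓ (type-checks ((C → B → A) → A) and nothing is barred)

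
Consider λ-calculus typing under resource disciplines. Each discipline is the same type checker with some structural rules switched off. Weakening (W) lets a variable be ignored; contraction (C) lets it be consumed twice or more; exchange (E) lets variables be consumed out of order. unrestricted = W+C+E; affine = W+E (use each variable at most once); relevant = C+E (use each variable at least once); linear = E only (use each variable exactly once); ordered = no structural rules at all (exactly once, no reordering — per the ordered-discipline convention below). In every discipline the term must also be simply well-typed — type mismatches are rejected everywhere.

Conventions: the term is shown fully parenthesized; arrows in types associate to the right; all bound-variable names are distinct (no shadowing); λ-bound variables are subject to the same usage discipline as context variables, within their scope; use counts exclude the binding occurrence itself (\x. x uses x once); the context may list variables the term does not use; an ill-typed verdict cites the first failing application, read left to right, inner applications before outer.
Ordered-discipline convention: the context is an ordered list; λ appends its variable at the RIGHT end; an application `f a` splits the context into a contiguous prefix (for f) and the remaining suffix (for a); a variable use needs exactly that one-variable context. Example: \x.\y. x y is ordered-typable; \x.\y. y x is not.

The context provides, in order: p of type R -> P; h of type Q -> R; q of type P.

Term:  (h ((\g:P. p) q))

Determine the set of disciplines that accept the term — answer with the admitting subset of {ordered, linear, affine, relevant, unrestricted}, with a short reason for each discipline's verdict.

accepted by: none
usage: p ×1; h ×1; q ×1; g (λ-bound) ×0
uses in reading order: h, p, q
typing: ill-typed: an application expects Q but receives R -> P
ordered: ✗, a type mismatch blocks all five
linear: ✗, the type mismatch rejects it
affine: ✗, not simply typable
relevant: ✗, fails simple typing
unrestricted: ✗, a type mismatch blocks all five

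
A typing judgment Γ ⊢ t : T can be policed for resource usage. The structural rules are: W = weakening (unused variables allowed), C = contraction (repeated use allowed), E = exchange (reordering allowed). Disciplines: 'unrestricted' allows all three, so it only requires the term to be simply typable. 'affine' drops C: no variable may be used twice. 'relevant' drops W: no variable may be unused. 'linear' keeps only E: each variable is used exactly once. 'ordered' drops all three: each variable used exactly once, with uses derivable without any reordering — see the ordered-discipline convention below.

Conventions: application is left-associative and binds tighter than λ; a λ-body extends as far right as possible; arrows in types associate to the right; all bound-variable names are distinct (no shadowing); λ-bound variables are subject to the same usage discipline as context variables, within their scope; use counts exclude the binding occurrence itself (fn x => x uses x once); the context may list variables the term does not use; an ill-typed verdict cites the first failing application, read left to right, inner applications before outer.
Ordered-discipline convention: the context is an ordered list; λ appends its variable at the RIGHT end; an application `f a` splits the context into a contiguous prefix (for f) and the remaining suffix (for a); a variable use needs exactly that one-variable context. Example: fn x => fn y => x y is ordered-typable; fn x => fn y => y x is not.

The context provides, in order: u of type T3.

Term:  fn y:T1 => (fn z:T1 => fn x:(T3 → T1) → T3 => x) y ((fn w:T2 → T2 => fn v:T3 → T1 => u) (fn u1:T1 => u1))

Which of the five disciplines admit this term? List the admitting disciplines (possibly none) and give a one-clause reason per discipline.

admitting disciplines: none
counts: u: 1×, y [bound]: 1×, z [bound]: 0×, x [bound]: 1×, w [bound]: 0×, v [bound]: 0×, u1 [bound]: 1×
left-to-right use order: x, y, u, u1
typing: ill-typed: argument of type T1 → T1 where T2 → T2 is required
ordered: ✗, a type mismatch blocks all five
linear: ✗, the type mismatch rejects it
affine: ✗, not simply typable
relevant: ✗, fails simple typing
unrestricted: ✗, a type mismatch blocks all five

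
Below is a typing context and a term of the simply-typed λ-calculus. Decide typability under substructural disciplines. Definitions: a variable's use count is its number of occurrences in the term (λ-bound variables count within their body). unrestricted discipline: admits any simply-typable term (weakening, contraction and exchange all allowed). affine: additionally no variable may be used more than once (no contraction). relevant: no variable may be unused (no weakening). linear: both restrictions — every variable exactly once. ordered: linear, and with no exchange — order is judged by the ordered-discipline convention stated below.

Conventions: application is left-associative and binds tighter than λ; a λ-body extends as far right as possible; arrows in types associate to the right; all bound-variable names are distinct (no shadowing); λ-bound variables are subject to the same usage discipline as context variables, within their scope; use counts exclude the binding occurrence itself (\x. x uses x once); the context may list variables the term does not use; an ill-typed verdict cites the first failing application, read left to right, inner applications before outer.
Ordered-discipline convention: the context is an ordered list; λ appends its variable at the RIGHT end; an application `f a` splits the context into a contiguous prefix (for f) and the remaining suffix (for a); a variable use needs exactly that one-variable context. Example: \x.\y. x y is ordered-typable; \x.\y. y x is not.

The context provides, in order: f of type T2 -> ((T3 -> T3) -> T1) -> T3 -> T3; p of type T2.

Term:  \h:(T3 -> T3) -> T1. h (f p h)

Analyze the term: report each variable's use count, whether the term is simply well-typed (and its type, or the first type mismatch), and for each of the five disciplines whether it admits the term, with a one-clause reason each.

variable uses: f: 1, p: 1, h (λ-bound): 2
uses in reading order: h, f, p, h
typing: well-typed — term : ((T3 -> T3) -> T1) -> T1
ordered: ✗, h ×2 used more than once (contraction)
linear: ✗, h ×2 used more than once (contraction)
affine: ✗, h ×2 used more than once (contraction)
relevant: ✓, every one of f, p, h appears
unrestricted: ✓, simply typable at ((T3 -> T3) -> T1) -> T1; W, C, E all held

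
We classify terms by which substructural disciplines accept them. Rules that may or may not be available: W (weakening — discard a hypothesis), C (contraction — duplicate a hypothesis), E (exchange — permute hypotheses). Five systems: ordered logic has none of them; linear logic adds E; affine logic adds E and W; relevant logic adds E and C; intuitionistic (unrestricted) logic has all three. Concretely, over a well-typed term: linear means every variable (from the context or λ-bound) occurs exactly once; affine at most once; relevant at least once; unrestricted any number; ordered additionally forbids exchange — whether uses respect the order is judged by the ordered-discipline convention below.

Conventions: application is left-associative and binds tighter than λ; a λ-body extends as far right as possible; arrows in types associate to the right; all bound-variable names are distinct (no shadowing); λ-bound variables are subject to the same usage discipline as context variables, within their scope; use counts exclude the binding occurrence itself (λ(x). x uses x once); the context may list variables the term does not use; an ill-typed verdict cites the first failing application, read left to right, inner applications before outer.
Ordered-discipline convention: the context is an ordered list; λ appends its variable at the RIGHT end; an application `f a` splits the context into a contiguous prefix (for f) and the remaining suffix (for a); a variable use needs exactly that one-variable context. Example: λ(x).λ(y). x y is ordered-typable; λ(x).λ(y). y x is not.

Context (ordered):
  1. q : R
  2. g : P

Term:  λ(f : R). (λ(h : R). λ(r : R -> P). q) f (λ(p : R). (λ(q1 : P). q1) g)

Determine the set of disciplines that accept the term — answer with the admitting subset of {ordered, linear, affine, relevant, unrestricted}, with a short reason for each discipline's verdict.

accepted by: affine, unrestricted
usage: q ×1; g ×1; f (bound) ×1; h (bound) ×0; r (bound) ×0; p (bound) ×0; q1 (bound) ×1
use order (left to right): q, f, q1, g
typing: ✓ — R -> R
ordered ✗ (needs weakening: h, r, p unused)
linear ✗ (needs weakening: h, r, p unused)
affine ✓ (none of q, g, f, h, r, p, q1 used more than once)
relevant ✗ (needs weakening: h, r, p unused)
unrestricted ✓ (type-checks (R -> R) and nothing is barred)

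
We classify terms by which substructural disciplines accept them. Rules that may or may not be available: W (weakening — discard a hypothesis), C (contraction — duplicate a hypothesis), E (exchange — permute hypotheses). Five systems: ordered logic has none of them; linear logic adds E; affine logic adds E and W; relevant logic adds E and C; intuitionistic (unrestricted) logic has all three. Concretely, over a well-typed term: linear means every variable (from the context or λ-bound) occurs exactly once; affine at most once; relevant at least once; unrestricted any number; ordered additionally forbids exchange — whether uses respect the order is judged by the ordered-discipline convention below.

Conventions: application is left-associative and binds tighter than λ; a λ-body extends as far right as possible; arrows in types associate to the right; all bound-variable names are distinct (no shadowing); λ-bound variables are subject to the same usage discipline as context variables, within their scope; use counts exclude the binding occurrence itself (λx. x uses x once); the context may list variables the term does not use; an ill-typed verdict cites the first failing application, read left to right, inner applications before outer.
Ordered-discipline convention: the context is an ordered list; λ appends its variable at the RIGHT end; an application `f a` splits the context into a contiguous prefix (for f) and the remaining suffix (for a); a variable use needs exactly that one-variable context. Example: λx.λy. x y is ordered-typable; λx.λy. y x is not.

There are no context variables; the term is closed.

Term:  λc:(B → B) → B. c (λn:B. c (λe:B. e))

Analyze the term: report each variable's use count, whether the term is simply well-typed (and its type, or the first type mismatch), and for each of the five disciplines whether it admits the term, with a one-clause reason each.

variable uses: c (λ-bound): 2, n (λ-bound): 0, e (λ-bound): 1
left-to-right use order: c, c, e
typing: well-typed — term : ((B → B) → B) → B
ordered: ✗ — repeated use of c ×2; unused: n — weakening required
linear: ✗ — repeated use of c ×2; unused: n — weakening required
affine: ✗ — repeated use of c ×2
relevant: ✗ — unused: n — weakening required
unrestricted: ✓ — simply typable at ((B → B) → B) → B; W, C, E all held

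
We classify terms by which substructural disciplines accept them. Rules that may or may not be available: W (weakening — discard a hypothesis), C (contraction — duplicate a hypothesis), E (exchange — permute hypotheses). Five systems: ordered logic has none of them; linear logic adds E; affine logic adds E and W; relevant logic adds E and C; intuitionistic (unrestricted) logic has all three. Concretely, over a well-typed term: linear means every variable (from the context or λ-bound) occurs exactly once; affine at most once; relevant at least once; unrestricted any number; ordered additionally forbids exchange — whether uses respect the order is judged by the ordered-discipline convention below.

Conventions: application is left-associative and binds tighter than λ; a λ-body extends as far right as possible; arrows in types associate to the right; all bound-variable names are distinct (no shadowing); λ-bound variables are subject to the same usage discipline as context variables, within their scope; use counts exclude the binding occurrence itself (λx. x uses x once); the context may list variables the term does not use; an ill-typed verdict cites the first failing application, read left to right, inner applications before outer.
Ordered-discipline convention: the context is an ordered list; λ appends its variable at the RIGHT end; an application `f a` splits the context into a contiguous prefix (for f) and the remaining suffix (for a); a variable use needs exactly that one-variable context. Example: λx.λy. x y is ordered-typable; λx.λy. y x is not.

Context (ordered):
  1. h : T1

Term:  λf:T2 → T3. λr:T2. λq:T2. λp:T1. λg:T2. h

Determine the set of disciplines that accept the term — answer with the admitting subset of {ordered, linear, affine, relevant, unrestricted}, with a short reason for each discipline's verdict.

admitted in: affine, unrestricted
variable uses: h=1; f [bound]=0; r [bound]=0; q [bound]=0; p [bound]=0; g [bound]=0
uses in reading order: h
typing: ✓ — (T2 → T3) → T2 → T2 → T1 → T2 → T1
ordered ✗ (unused: f, r, q, p, g — weakening required)
linear ✗ (unused: f, r, q, p, g — weakening required)
affine ✓ (at most one use each (h, f, r, q, p, g))
relevant ✗ (unused: f, r, q, p, g — weakening required)
unrestricted ✓ (type-checks ((T2 → T3) → T2 → T2 → T1 → T2 → T1) and nothing is barred)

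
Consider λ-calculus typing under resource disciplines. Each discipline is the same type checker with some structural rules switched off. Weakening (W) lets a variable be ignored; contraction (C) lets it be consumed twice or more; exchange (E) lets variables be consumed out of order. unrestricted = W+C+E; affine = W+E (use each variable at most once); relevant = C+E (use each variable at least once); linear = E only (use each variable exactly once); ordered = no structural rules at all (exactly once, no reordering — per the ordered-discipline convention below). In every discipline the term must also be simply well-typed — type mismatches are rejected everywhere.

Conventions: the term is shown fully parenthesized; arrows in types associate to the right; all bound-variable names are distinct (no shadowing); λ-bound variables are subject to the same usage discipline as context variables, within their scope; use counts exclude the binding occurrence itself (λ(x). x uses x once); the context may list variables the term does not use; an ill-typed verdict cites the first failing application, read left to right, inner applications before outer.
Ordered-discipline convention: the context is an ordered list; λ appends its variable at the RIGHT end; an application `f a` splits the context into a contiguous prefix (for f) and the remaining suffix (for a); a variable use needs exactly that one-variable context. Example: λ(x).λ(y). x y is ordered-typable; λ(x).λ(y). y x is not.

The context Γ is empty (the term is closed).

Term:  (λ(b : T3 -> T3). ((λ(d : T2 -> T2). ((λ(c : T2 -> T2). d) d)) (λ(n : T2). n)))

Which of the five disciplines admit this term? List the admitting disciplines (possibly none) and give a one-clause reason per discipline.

admitting disciplines: unrestricted
use counts: b (bound) ×0; d (bound) ×2; c (bound) ×0; n (bound) ×1
uses in reading order: d, d, n
typing: ✓ — (T3 -> T3) -> T2 -> T2
ordered ✗ (uses contraction: d ×2; b, c left unused)
linear ✗ (uses contraction: d ×2; b, c left unused)
affine ✗ (uses contraction: d ×2)
relevant ✗ (b, c left unused)
unrestricted ✓ (well-typed at (T3 -> T3) -> T2 -> T2; no restrictions here)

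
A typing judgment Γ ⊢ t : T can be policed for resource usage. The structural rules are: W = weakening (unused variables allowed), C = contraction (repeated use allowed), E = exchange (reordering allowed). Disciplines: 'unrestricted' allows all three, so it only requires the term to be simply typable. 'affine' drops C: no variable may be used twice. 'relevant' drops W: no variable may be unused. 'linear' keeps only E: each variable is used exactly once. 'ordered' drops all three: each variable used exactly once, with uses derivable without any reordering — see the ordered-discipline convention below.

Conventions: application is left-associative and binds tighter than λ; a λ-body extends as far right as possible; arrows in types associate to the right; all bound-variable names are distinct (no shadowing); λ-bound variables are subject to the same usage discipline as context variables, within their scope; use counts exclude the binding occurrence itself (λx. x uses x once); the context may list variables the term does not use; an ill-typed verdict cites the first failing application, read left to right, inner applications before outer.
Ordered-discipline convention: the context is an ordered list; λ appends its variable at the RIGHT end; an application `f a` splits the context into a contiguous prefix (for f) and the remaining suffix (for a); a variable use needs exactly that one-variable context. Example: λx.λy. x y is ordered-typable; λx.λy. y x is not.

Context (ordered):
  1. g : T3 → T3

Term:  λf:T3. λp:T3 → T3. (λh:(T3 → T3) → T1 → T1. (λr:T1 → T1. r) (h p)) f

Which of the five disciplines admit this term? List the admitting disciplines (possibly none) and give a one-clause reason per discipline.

accepted by: none
usage: g: 0; f [bound]: 1; p [bound]: 1; h [bound]: 1; r [bound]: 1
use order (left to right): r, h, p, f
typing: ill-typed: a function awaiting (T3 → T3) → T1 → T1 gets T3
ordered: ✗ — not simply typable
linear: ✗ — fails simple typing
affine: ✗ — a type mismatch blocks all five
relevant: ✗ — the type mismatch rejects it
unrestricted: ✗ — not simply typable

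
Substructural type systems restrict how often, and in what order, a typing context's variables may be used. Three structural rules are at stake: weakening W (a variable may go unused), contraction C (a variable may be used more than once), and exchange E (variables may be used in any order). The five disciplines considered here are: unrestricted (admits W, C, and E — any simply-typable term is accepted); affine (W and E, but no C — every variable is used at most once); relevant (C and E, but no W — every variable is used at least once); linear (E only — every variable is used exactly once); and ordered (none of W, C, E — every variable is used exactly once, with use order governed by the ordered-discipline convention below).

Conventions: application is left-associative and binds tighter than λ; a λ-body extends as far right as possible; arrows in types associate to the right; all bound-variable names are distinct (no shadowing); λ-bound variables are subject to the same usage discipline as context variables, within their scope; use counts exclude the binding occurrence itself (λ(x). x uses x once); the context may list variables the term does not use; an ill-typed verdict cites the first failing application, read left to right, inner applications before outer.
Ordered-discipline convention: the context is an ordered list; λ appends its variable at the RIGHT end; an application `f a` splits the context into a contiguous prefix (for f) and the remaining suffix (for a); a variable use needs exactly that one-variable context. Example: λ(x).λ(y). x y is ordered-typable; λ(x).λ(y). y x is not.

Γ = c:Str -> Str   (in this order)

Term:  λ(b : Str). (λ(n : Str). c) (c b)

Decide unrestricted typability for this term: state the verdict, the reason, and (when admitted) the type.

yes — typability at Str -> Str -> Str is all that's needed; term : Str -> Str -> Str
use counts: c: 2, b (bound): 1, n (bound): 0
uses in reading order: c, c, b
typing: ✓ — Str -> Str -> Str
summary: ordered ✗ | linear ✗ | affine ✗ | relevant ✗ | unrestricted ✓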